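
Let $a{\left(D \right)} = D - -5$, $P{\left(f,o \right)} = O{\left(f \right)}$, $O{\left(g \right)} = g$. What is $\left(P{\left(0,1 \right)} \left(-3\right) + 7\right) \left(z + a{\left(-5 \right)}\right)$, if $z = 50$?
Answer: $350$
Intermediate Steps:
$P{\left(f,o \right)} = f$
$a{\left(D \right)} = 5 + D$ ($a{\left(D \right)} = D + 5 = 5 + D$)
$\left(P{\left(0,1 \right)} \left(-3\right) + 7\right) \left(z + a{\left(-5 \right)}\right) = \left(0 \left(-3\right) + 7\right) \left(50 + \left(5 - 5\right)\right) = \left(0 + 7\right) \left(50 + 0\right) = 7 \cdot 50 = 350$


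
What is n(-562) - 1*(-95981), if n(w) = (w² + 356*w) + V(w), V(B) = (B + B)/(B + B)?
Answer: 211754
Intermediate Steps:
V(B) = 1 (V(B) = (2*B)/((2*B)) = (2*B)*(1/(2*B)) = 1)
n(w) = 1 + w² + 356*w (n(w) = (w² + 356*w) + 1 = 1 + w² + 356*w)
n(-562) - 1*(-95981) = (1 + (-562)² + 356*(-562)) - 1*(-95981) = (1 + 315844 - 200072) + 95981 = 115773 + 95981 = 211754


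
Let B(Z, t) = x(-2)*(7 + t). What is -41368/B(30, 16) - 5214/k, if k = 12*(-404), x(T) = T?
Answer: 16732659/18584 ≈ 900.38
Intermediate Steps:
k = -4848
B(Z, t) = -14 - 2*t (B(Z, t) = -2*(7 + t) = -14 - 2*t)
-41368/B(30, 16) - 5214/k = -41368/(-14 - 2*16) - 5214/(-4848) = -41368/(-14 - 32) - 5214*(-1/4848) = -41368/(-46) + 869/808 = -41368*(-1/46) + 869/808 = 20684/23 + 869/808 = 16732659/18584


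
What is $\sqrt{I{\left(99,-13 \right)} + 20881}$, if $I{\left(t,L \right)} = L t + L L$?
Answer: $\sqrt{19763} \approx 140.58$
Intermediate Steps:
$I{\left(t,L \right)} = L^{2} + L t$ ($I{\left(t,L \right)} = L t + L^{2} = L^{2} + L t$)
$\sqrt{I{\left(99,-13 \right)} + 20881} = \sqrt{- 13 \left(-13 + 99\right) + 20881} = \sqrt{\left(-13\right) 86 + 20881} = \sqrt{-1118 + 20881} = \sqrt{19763}$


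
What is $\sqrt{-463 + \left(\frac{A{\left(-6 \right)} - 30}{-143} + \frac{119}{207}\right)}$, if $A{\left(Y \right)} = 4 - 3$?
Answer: $\frac{i \sqrt{45000897227}}{9867} \approx 21.499 i$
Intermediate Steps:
$A{\left(Y \right)} = 1$ ($A{\left(Y \right)} = 4 - 3 = 1$)
$\sqrt{-463 + \left(\frac{A{\left(-6 \right)} - 30}{-143} + \frac{119}{207}\right)} = \sqrt{-463 + \left(\frac{1 - 30}{-143} + \frac{119}{207}\right)} = \sqrt{-463 + \left(\left(1 - 30\right) \left(- \frac{1}{143}\right) + 119 \cdot \frac{1}{207}\right)} = \sqrt{-463 + \left(\left(-29\right) \left(- \frac{1}{143}\right) + \frac{119}{207}\right)} = \sqrt{-463 + \left(\frac{29}{143} + \frac{119}{207}\right)} = \sqrt{-463 + \frac{23020}{29601}} = \sqrt{- \frac{13682243}{29601}} = \frac{i \sqrt{45000897227}}{9867}$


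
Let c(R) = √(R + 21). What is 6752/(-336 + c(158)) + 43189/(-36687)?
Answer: -88098904177/4135248579 - 6752*√179/112717 ≈ -22.106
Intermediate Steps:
c(R) = √(21 + R)
6752/(-336 + c(158)) + 43189/(-36687) = 6752/(-336 + √(21 + 158)) + 43189/(-36687) = 6752/(-336 + √179) + 43189*(-1/36687) = 6752/(-336 + √179) - 43189/36687 = -43189/36687 + 6752/(-336 + √179)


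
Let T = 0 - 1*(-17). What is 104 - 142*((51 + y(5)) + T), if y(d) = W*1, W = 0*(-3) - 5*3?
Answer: -7422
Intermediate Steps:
T = 17 (T = 0 + 17 = 17)
W = -15 (W = 0 - 15 = -15)
y(d) = -15 (y(d) = -15*1 = -15)
104 - 142*((51 + y(5)) + T) = 104 - 142*((51 - 15) + 17) = 104 - 142*(36 + 17) = 104 - 142*53 = 104 - 7526 = -7422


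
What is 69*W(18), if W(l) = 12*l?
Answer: 14904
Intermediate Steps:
69*W(18) = 69*(12*18) = 69*216 = 14904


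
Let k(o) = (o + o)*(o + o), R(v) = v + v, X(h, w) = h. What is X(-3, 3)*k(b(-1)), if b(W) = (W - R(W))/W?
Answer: -12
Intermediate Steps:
R(v) = 2*v
b(W) = -1 (b(W) = (W - 2*W)/W = (-W)/W = -1)
k(o) = 4*o² (k(o) = (2*o)*(2*o) = 4*o²)
X(-3, 3)*k(b(-1)) = -12*(-1)² = -12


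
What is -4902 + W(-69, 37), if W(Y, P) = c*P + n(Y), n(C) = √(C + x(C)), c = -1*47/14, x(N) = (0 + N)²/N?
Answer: -70367/14 + I*√138 ≈ -5026.2 + 11.747*I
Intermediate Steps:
x(N) = N (x(N) = N²/N = N)
c = -47/14 (c = -47*1/14 = -47/14 ≈ -3.3571)
n(C) = √2*√C (n(C) = √(C + C) = √(2*C) = √2*√C)
W(Y, P) = -47*P/14 + √2*√Y
-4902 + W(-69, 37) = -4902 + (-47/14*37 + √2*√(-69)) = -4902 + (-1739/14 + √2*(I*√69)) = -4902 + (-1739/14 + I*√138) = -70367/14 + I*√138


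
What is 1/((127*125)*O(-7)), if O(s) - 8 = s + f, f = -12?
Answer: -1/174625 ≈ -5.7266e-6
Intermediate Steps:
O(s) = -4 + s (O(s) = 8 + (s - 12) = 8 + (-12 + s) = -4 + s)
1/((127*125)*O(-7)) = 1/((127*125)*(-4 - 7)) = 1/(15875*(-11)) = 1/(-174625) = -1/174625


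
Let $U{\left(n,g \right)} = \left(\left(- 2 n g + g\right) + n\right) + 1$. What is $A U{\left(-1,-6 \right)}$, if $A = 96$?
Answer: $-1728$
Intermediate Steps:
$U{\left(n,g \right)} = 1 + g + n - 2 g n$ ($U{\left(n,g \right)} = \left(\left(- 2 g n + g\right) + n\right) + 1 = \left(\left(g - 2 g n\right) + n\right) + 1 = \left(g + n - 2 g n\right) + 1 = 1 + g + n - 2 g n$)
$A U{\left(-1,-6 \right)} = 96 \left(1 - 6 - 1 - \left(-12\right) \left(-1\right)\right) = 96 \left(1 - 6 - 1 - 12\right) = 96 \left(-18\right) = -1728$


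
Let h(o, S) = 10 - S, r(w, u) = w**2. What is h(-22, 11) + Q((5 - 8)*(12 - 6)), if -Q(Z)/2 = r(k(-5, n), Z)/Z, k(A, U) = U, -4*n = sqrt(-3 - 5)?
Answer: -19/18 ≈ -1.0556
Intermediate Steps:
n = -I*sqrt(2)/2 (n = -sqrt(-3 - 5)/4 = -I*sqrt(2)/2 ≈ -0.70711*I)
Q(Z) = 1/Z (Q(Z) = -2*(-I*sqrt(2)/2)**2/Z = -(-1)/Z = 1/Z)
h(-22, 11) + Q((5 - 8)*(12 - 6)) = (10 - 1*11) + 1/((5 - 8)*(12 - 6)) = (10 - 11) + 1/(-3*6) = -1 + 1/(-18) = -1 - 1/18 = -19/18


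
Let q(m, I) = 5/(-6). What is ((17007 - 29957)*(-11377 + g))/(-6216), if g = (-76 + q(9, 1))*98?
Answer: -354500/9 ≈ -39389.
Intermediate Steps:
q(m, I) = -⅚ (q(m, I) = 5*(-⅙) = -⅚)
g = -22589/3 (g = (-76 - ⅚)*98 = -461/6*98 = -22589/3 ≈ -7529.7)
((17007 - 29957)*(-11377 + g))/(-6216) = ((17007 - 29957)*(-11377 - 22589/3))/(-6216) = -12950*(-56720/3)*(-1/6216) = (734524000/3)*(-1/6216) = -354500/9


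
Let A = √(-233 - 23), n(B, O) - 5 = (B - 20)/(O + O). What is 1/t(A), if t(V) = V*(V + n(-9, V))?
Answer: -1082/318281 - 320*I/318281 ≈ -0.0033995 - 0.0010054*I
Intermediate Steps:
n(B, O) = 5 + (-20 + B)/(2*O) (n(B, O) = 5 + (B - 20)/(O + O) = 5 + (-20 + B)/((2*O)) = 5 + (-20 + B)*(1/(2*O)) = 5 + (-20 + B)/(2*O))
A = 16*I (A = √(-256) = 16*I ≈ 16.0*I)
t(V) = V*(V + (-29 + 10*V)/(2*V)) (t(V) = V*(V + (-20 - 9 + 10*V)/(2*V)) = V*(V + (-29 + 10*V)/(2*V)))
1/t(A) = 1/(-29/2 + (16*I)² + 5*(16*I)) = 1/(-29/2 - 256 + 80*I) = 1/(-541/2 + 80*I) = 4*(-541/2 - 80*I)/318281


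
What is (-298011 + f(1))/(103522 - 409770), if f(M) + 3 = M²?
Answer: 298013/306248 ≈ 0.97311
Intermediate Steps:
f(M) = -3 + M²
(-298011 + f(1))/(103522 - 409770) = (-298011 + (-3 + 1²))/(103522 - 409770) = (-298011 + (-3 + 1))/(-306248) = (-298011 - 2)*(-1/306248) = -298013*(-1/306248) = 298013/306248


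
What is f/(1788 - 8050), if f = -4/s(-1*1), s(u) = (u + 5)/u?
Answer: -1/6262 ≈ -0.00015969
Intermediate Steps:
s(u) = (5 + u)/u
f = 1 (f = -4*(-1/(5 - 1*1)) = -4*(-1/(5 - 1)) = -4/((-1*4)) = -4/(-4) = -4*(-¼) = 1)
f/(1788 - 8050) = 1/(1788 - 8050) = 1/(-6262) = -1/6262*1 = -1/6262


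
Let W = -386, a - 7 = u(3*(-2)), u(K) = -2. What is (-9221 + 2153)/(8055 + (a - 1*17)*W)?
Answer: -2356/4229 ≈ -0.55711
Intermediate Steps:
a = 5 (a = 7 - 2 = 5)
(-9221 + 2153)/(8055 + (a - 1*17)*W) = (-9221 + 2153)/(8055 + (5 - 1*17)*(-386)) = -7068/(8055 + (5 - 17)*(-386)) = -7068/(8055 - 12*(-386)) = -7068/(8055 + 4632) = -7068/12687 = -7068*1/12687 = -2356/4229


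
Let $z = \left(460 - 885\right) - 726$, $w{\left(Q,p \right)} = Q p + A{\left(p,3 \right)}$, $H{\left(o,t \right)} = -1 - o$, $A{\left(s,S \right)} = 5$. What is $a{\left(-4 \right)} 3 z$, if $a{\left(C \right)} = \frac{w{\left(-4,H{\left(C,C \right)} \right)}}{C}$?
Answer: $- \frac{24171}{4} \approx -6042.8$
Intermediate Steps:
$w{\left(Q,p \right)} = 5 + Q p$ ($w{\left(Q,p \right)} = Q p + 5 = 5 + Q p$)
$a{\left(C \right)} = \frac{9 + 4 C}{C}$ ($a{\left(C \right)} = \frac{5 - 4 \left(-1 - C\right)}{C} = \frac{5 + \left(4 + 4 C\right)}{C} = \frac{9 + 4 C}{C}$)
$z = -1151$ ($z = -425 - 726 = -1151$)
$a{\left(-4 \right)} 3 z = \left(4 + \frac{9}{-4}\right) 3 \left(-1151\right) = \left(4 + 9 \left(- \frac{1}{4}\right)\right) 3 \left(-1151\right) = \left(4 - \frac{9}{4}\right) 3 \left(-1151\right) = \frac{7}{4} \cdot 3 \left(-1151\right) = \frac{21}{4} \left(-1151\right) = - \frac{24171}{4}$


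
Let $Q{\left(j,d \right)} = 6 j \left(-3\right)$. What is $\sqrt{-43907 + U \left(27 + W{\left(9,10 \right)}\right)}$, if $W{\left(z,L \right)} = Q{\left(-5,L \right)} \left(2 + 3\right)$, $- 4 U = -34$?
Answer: $\frac{i \sqrt{159410}}{2} \approx 199.63 i$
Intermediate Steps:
$Q{\left(j,d \right)} = - 18 j$
$U = \frac{17}{2}$ ($U = \left(- \frac{1}{4}\right) \left(-34\right) = \frac{17}{2} \approx 8.5$)
$W{\left(z,L \right)} = 450$ ($W{\left(z,L \right)} = \left(-18\right) \left(-5\right) \left(2 + 3\right) = 90 \cdot 5 = 450$)
$\sqrt{-43907 + U \left(27 + W{\left(9,10 \right)}\right)} = \sqrt{-43907 + \frac{17 \left(27 + 450\right)}{2}} = \sqrt{-43907 + \frac{17}{2} \cdot 477} = \sqrt{-43907 + \frac{8109}{2}} = \sqrt{- \frac{79705}{2}} = \frac{i \sqrt{159410}}{2}$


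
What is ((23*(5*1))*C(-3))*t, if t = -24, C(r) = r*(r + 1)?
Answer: -16560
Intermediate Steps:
C(r) = r*(1 + r)
((23*(5*1))*C(-3))*t = ((23*(5*1))*(-3*(1 - 3)))*(-24) = ((23*5)*(-3*(-2)))*(-24) = (115*6)*(-24) = 690*(-24) = -16560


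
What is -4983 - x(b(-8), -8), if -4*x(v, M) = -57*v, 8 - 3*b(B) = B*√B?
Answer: -5021 - 76*I*√2 ≈ -5021.0 - 107.48*I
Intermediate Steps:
b(B) = 8/3 - B^(3/2)/3 (b(B) = 8/3 - B*√B/3 = 8/3 - B^(3/2)/3)
x(v, M) = 57*v/4 (x(v, M) = -(-57)*v/4 = 57*v/4)
-4983 - x(b(-8), -8) = -4983 - 57*(8/3 - (-16)*I*√2/3)/4 = -4983 - 57*(8/3 + 16*I*√2/3)/4 = -4983 - (38 + 76*I*√2) = -4983 + (-38 - 76*I*√2) = -5021 - 76*I*√2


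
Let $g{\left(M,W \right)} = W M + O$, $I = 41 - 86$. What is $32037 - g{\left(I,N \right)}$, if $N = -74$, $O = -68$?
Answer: $28775$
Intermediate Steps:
$I = -45$
$g{\left(M,W \right)} = -68 + M W$ ($g{\left(M,W \right)} = W M - 68 = M W - 68 = -68 + M W$)
$32037 - g{\left(I,N \right)} = 32037 - \left(-68 - -3330\right) = 32037 - \left(-68 + 3330\right) = 32037 - 3262 = 28775$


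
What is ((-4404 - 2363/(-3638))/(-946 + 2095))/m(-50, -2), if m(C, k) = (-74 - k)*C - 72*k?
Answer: -942317/920597184 ≈ -0.0010236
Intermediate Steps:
m(C, k) = -72*k + C*(-74 - k) (m(C, k) = C*(-74 - k) - 72*k = -72*k + C*(-74 - k))
((-4404 - 2363/(-3638))/(-946 + 2095))/m(-50, -2) = ((-4404 - 2363/(-3638))/(-946 + 2095))/(-74*(-50) - 72*(-2) - 1*(-50)*(-2)) = ((-4404 - 2363*(-1/3638))/1149)/(3700 + 144 - 100) = ((-4404 + 139/214)*(1/1149))/3744 = -942317/214*1/1149*(1/3744) = -942317/245886*1/3744 = -942317/920597184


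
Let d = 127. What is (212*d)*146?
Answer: 3930904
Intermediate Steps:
(212*d)*146 = (212*127)*146 = 26924*146 = 3930904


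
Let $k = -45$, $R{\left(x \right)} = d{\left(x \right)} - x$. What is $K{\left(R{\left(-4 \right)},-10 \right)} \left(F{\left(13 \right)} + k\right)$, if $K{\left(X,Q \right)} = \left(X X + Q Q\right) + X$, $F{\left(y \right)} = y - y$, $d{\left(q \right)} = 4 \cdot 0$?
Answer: $-5400$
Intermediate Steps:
$d{\left(q \right)} = 0$
$R{\left(x \right)} = - x$ ($R{\left(x \right)} = 0 - x = - x$)
$F{\left(y \right)} = 0$
$K{\left(X,Q \right)} = X + Q^{2} + X^{2}$ ($K{\left(X,Q \right)} = \left(X^{2} + Q^{2}\right) + X = \left(Q^{2} + X^{2}\right) + X = X + Q^{2} + X^{2}$)
$K{\left(R{\left(-4 \right)},-10 \right)} \left(F{\left(13 \right)} + k\right) = \left(\left(-1\right) \left(-4\right) + \left(-10\right)^{2} + \left(\left(-1\right) \left(-4\right)\right)^{2}\right) \left(0 - 45\right) = \left(4 + 100 + 4^{2}\right) \left(-45\right) = \left(4 + 100 + 16\right) \left(-45\right) = 120 \left(-45\right) = -5400$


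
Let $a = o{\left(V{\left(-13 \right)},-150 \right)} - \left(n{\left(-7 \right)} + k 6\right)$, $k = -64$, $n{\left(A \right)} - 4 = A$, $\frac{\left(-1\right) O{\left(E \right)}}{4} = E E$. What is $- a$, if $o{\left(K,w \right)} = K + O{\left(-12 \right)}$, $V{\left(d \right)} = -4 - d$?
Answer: $180$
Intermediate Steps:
$O{\left(E \right)} = - 4 E^{2}$ ($O{\left(E \right)} = - 4 E E = - 4 E^{2}$)
$n{\left(A \right)} = 4 + A$
$o{\left(K,w \right)} = -576 + K$ ($o{\left(K,w \right)} = K - 4 \left(-12\right)^{2} = K - 576 = -576 + K$)
$a = -180$ ($a = \left(-576 - -9\right) - \left(\left(4 - 7\right) - 384\right) = \left(-576 + \left(-4 + 13\right)\right) - \left(-3 - 384\right) = \left(-576 + 9\right) - -387 = -567 + 387 = -180$)
$- a = \left(-1\right) \left(-180\right) = 180$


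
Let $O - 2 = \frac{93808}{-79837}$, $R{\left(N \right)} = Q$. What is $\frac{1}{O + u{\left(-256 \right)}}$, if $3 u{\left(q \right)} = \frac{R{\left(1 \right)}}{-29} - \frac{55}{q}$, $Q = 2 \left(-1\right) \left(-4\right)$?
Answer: $\frac{20438272}{16445993} \approx 1.2428$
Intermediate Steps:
$Q = 8$ ($Q = \left(-2\right) \left(-4\right) = 8$)
$R{\left(N \right)} = 8$
$O = \frac{65866}{79837}$ ($O = 2 + \frac{93808}{-79837} = 2 + 93808 \left(- \frac{1}{79837}\right) = 2 - \frac{93808}{79837} = \frac{65866}{79837} \approx 0.82501$)
$u{\left(q \right)} = - \frac{8}{87} - \frac{55}{3 q}$ ($u{\left(q \right)} = \frac{\frac{8}{-29} - \frac{55}{q}}{3} = \frac{8 \left(- \frac{1}{29}\right) - \frac{55}{q}}{3} = \frac{- \frac{8}{29} - \frac{55}{q}}{3} = - \frac{8}{87} - \frac{55}{3 q}$)
$\frac{1}{O + u{\left(-256 \right)}} = \frac{1}{\frac{65866}{79837} + \frac{-1595 - -2048}{87 \left(-256\right)}} = \frac{1}{\frac{65866}{79837} + \frac{1}{87} \left(- \frac{1}{256}\right) \left(-1595 + 2048\right)} = \frac{1}{\frac{65866}{79837} + \frac{1}{87} \left(- \frac{1}{256}\right) 453} = \frac{1}{\frac{65866}{79837} - \frac{151}{7424}} = \frac{1}{\frac{16445993}{20438272}} = \frac{20438272}{16445993}$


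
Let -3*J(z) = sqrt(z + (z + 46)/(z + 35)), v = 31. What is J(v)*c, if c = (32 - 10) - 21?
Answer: -sqrt(1158)/18 ≈ -1.8905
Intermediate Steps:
c = 1 (c = 22 - 21 = 1)
J(z) = -sqrt(z + (46 + z)/(35 + z))/3 (J(z) = -sqrt(z + (z + 46)/(z + 35))/3 = -sqrt(z + (46 + z)/(35 + z))/3)
J(v)*c = -sqrt(46 + 31 + 31*(35 + 31))/sqrt(35 + 31)/3*1 = -sqrt(66)*sqrt(46 + 31 + 31*66)/66/3*1 = -sqrt(66)*sqrt(46 + 31 + 2046)/66/3*1 = -sqrt(1158)/6/3*1 = -sqrt(1158)/18*1 = -sqrt(1158)/18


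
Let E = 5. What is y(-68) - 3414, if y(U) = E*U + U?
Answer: -3822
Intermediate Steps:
y(U) = 6*U (y(U) = 5*U + U = 6*U)
y(-68) - 3414 = 6*(-68) - 3414 = -408 - 3414 = -3822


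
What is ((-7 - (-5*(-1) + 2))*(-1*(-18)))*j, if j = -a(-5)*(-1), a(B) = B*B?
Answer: -6300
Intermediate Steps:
a(B) = B²
j = 25 (j = -1*(-5)²*(-1) = -1*25*(-1) = -25*(-1) = 25)
((-7 - (-5*(-1) + 2))*(-1*(-18)))*j = ((-7 - (-5*(-1) + 2))*(-1*(-18)))*25 = ((-7 - (5 + 2))*18)*25 = ((-7 - 1*7)*18)*25 = ((-7 - 7)*18)*25 = -14*18*25 = -252*25 = -6300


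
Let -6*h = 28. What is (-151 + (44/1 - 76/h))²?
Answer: 403225/49 ≈ 8229.1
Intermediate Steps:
h = -14/3 (h = -⅙*28 = -14/3 ≈ -4.6667)
(-151 + (44/1 - 76/h))² = (-151 + (44/1 - 76/(-14/3)))² = (-151 + (44*1 - 76*(-3/14)))² = (-151 + (44 + 114/7))² = (-151 + 422/7)² = (-635/7)² = 403225/49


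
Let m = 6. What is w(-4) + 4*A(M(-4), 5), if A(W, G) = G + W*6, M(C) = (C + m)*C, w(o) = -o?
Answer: -168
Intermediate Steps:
M(C) = C*(6 + C) (M(C) = (C + 6)*C = (6 + C)*C = C*(6 + C))
A(W, G) = G + 6*W
w(-4) + 4*A(M(-4), 5) = -1*(-4) + 4*(5 + 6*(-4*(6 - 4))) = 4 + 4*(5 + 6*(-4*2)) = 4 + 4*(5 + 6*(-8)) = 4 + 4*(5 - 48) = 4 + 4*(-43) = 4 - 172 = -168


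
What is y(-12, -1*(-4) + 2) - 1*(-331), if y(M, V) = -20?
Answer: 311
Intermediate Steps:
y(-12, -1*(-4) + 2) - 1*(-331) = -20 - 1*(-331) = -20 + 331 = 311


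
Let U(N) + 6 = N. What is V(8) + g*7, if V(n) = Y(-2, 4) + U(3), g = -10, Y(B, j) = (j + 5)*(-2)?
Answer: -91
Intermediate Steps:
U(N) = -6 + N
Y(B, j) = -10 - 2*j (Y(B, j) = (5 + j)*(-2) = -10 - 2*j)
V(n) = -21 (V(n) = (-10 - 2*4) + (-6 + 3) = (-10 - 8) - 3 = -18 - 3 = -21)
V(8) + g*7 = -21 - 10*7 = -21 - 70 = -91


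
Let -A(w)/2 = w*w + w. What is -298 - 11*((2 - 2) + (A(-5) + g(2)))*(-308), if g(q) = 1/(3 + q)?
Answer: -675702/5 ≈ -1.3514e+5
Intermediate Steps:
A(w) = -2*w - 2*w² (A(w) = -2*(w*w + w) = -2*(w² + w) = -2*(w + w²) = -2*w - 2*w²)
g(q) = 1/(3 + q)
-298 - 11*((2 - 2) + (A(-5) + g(2)))*(-308) = -298 - 11*((2 - 2) + (-2*(-5)*(1 - 5) + 1/(3 + 2)))*(-308) = -298 - 11*(0 + (-2*(-5)*(-4) + 1/5))*(-308) = -298 - 11*(0 + (-40 + ⅕))*(-308) = -298 - 11*(0 - 199/5)*(-308) = -298 - 11*(-199/5)*(-308) = -298 + (2189/5)*(-308) = -298 - 674212/5 = -675702/5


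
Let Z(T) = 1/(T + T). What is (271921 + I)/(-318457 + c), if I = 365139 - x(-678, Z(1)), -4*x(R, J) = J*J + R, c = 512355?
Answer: 10190249/3102368 ≈ 3.2847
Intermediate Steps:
Z(T) = 1/(2*T)
x(R, J) = -R/4 - J²/4 (x(R, J) = -(J*J + R)/4 = -(J² + R)/4 = -(R + J²)/4 = -R/4 - J²/4)
I = 5839513/16 (I = 365139 - (-¼*(-678) - ((½)/1)²/4) = 365139 - (339/2 - ((½)*1)²/4) = 365139 - (339/2 - (½)²/4) = 365139 - (339/2 - ¼*¼) = 365139 - (339/2 - 1/16) = 365139 - 1*2711/16 = 365139 - 2711/16 = 5839513/16 ≈ 3.6497e+5)
(271921 + I)/(-318457 + c) = (271921 + 5839513/16)/(-318457 + 512355) = (10190249/16)/193898 = (10190249/16)*(1/193898) = 10190249/3102368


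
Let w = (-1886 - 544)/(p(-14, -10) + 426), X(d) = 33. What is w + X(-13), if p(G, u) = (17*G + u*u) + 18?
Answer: 426/17 ≈ 25.059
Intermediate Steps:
p(G, u) = 18 + u² + 17*G (p(G, u) = (17*G + u²) + 18 = (u² + 17*G) + 18 = 18 + u² + 17*G)
w = -135/17 (w = (-1886 - 544)/((18 + (-10)² + 17*(-14)) + 426) = -2430/((18 + 100 - 238) + 426) = -2430/(-120 + 426) = -2430/306 = -2430*1/306 = -135/17 ≈ -7.9412)
w + X(-13) = -135/17 + 33 = 426/17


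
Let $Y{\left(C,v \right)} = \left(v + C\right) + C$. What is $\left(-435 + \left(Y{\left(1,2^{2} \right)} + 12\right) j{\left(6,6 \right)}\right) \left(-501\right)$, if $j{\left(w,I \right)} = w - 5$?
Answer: $208917$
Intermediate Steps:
$j{\left(w,I \right)} = -5 + w$ ($j{\left(w,I \right)} = w - 5 = -5 + w$)
$Y{\left(C,v \right)} = v + 2 C$ ($Y{\left(C,v \right)} = \left(C + v\right) + C = v + 2 C$)
$\left(-435 + \left(Y{\left(1,2^{2} \right)} + 12\right) j{\left(6,6 \right)}\right) \left(-501\right) = \left(-435 + \left(\left(2^{2} + 2 \cdot 1\right) + 12\right) \left(-5 + 6\right)\right) \left(-501\right) = \left(-435 + \left(\left(4 + 2\right) + 12\right) 1\right) \left(-501\right) = \left(-435 + \left(6 + 12\right) 1\right) \left(-501\right) = \left(-435 + 18 \cdot 1\right) \left(-501\right) = \left(-435 + 18\right) \left(-501\right) = \left(-417\right) \left(-501\right) = 208917$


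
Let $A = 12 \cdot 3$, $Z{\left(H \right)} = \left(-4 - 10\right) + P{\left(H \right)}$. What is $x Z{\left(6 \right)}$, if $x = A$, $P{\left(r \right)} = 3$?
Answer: $-396$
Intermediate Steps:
$Z{\left(H \right)} = -11$ ($Z{\left(H \right)} = \left(-4 - 10\right) + 3 = -14 + 3 = -11$)
$A = 36$
$x = 36$
$x Z{\left(6 \right)} = 36 \left(-11\right) = -396$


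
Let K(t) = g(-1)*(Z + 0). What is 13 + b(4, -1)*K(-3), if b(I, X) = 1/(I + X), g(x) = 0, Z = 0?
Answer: 13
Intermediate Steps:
K(t) = 0 (K(t) = 0*(0 + 0) = 0*0 = 0)
13 + b(4, -1)*K(-3) = 13 + 0/(4 - 1) = 13 + 0/3 = 13 + (1/3)*0 = 13 + 0 = 13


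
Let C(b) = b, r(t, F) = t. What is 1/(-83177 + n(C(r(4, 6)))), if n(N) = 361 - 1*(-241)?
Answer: -1/82575 ≈ -1.2110e-5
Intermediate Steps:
n(N) = 602 (n(N) = 361 + 241 = 602)
1/(-83177 + n(C(r(4, 6)))) = 1/(-83177 + 602) = 1/(-82575) = -1/82575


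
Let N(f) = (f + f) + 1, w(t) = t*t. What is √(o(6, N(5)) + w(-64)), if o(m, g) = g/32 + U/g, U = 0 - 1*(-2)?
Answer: √31723494/88 ≈ 64.004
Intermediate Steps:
w(t) = t²
N(f) = 1 + 2*f (N(f) = 2*f + 1 = 1 + 2*f)
U = 2 (U = 0 + 2 = 2)
o(m, g) = 2/g + g/32 (o(m, g) = g/32 + 2/g = 2/g + g/32)
√(o(6, N(5)) + w(-64)) = √((2/(1 + 2*5) + (1 + 2*5)/32) + (-64)²) = √((2/(1 + 10) + (1 + 10)/32) + 4096) = √((2/11 + (1/32)*11) + 4096) = √((2*(1/11) + 11/32) + 4096) = √((2/11 + 11/32) + 4096) = √(185/352 + 4096) = √(1441977/352) = √31723494/88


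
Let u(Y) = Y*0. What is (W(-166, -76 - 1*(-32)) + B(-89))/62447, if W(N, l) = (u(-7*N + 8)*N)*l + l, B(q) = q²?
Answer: 7877/62447 ≈ 0.12614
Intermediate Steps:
u(Y) = 0
W(N, l) = l (W(N, l) = (0*N)*l + l = 0*l + l = 0 + l = l)
(W(-166, -76 - 1*(-32)) + B(-89))/62447 = ((-76 - 1*(-32)) + (-89)²)/62447 = ((-76 + 32) + 7921)*(1/62447) = (-44 + 7921)*(1/62447) = 7877*(1/62447) = 7877/62447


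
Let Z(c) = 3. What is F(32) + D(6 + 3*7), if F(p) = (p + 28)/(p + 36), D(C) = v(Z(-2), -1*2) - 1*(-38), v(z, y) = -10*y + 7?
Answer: 1120/17 ≈ 65.882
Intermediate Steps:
v(z, y) = 7 - 10*y
D(C) = 65 (D(C) = (7 - (-10)*2) - 1*(-38) = (7 - 10*(-2)) + 38 = (7 + 20) + 38 = 27 + 38 = 65)
F(p) = (28 + p)/(36 + p)
F(32) + D(6 + 3*7) = (28 + 32)/(36 + 32) + 65 = 60/68 + 65 = (1/68)*60 + 65 = 15/17 + 65 = 1120/17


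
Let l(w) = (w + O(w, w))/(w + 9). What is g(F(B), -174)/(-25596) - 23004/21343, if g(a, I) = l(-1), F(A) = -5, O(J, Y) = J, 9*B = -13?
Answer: -2355220193/2185181712 ≈ -1.0778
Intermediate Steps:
B = -13/9 (B = (⅑)*(-13) = -13/9 ≈ -1.4444)
l(w) = 2*w/(9 + w) (l(w) = (w + w)/(w + 9) = (2*w)/(9 + w) = 2*w/(9 + w))
g(a, I) = -¼ (g(a, I) = 2*(-1)/(9 - 1) = 2*(-1)/8 = 2*(-1)*(⅛) = -¼)
g(F(B), -174)/(-25596) - 23004/21343 = -¼/(-25596) - 23004/21343 = -¼*(-1/25596) - 23004*1/21343 = 1/102384 - 23004/21343 = -2355220193/2185181712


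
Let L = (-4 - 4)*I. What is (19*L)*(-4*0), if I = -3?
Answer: 0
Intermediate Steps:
L = 24 (L = (-4 - 4)*(-3) = -8*(-3) = 24)
(19*L)*(-4*0) = (19*24)*(-4*0) = 456*0 = 0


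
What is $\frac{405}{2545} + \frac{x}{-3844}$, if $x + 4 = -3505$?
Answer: $\frac{2097445}{1956596} \approx 1.072$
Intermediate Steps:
$x = -3509$ ($x = -4 - 3505 = -3509$)
$\frac{405}{2545} + \frac{x}{-3844} = \frac{405}{2545} - \frac{3509}{-3844} = 405 \cdot \frac{1}{2545} - - \frac{3509}{3844} = \frac{81}{509} + \frac{3509}{3844} = \frac{2097445}{1956596}$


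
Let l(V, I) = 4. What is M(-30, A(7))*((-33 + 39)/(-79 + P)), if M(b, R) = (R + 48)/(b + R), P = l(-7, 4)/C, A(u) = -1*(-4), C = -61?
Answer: 732/4823 ≈ 0.15177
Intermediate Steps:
A(u) = 4
P = -4/61 (P = 4/(-61) = 4*(-1/61) = -4/61 ≈ -0.065574)
M(b, R) = (48 + R)/(R + b)
M(-30, A(7))*((-33 + 39)/(-79 + P)) = ((48 + 4)/(4 - 30))*((-33 + 39)/(-79 - 4/61)) = (52/(-26))*(6/(-4823/61)) = (-1/26*52)*(6*(-61/4823)) = -2*(-366/4823) = 732/4823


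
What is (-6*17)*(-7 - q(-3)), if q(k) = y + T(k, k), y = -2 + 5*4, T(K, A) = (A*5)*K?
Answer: 7140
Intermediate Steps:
T(K, A) = 5*A*K (T(K, A) = (5*A)*K = 5*A*K)
y = 18 (y = -2 + 20 = 18)
q(k) = 18 + 5*k² (q(k) = 18 + 5*k*k = 18 + 5*k²)
(-6*17)*(-7 - q(-3)) = (-6*17)*(-7 - (18 + 5*(-3)²)) = -102*(-7 - (18 + 5*9)) = -102*(-7 - (18 + 45)) = -102*(-7 - 1*63) = -102*(-7 - 63) = -102*(-70) = 7140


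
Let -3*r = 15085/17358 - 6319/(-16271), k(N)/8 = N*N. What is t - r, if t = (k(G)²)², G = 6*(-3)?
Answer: 38245044679804738791221/847296054 ≈ 4.5138e+13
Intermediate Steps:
G = -18
k(N) = 8*N² (k(N) = 8*(N*N) = 8*N²)
r = -355133237/847296054 (r = -(15085/17358 - 6319/(-16271))/3 = -(15085*(1/17358) - 6319*(-1/16271))/3 = -(15085/17358 + 6319/16271)/3 = -⅓*355133237/282432018 = -355133237/847296054 ≈ -0.41914)
t = 45137758519296 (t = ((8*(-18)²)²)² = ((8*324)²)² = (2592²)² = 6718464² = 45137758519296)
t - r = 45137758519296 - 1*(-355133237/847296054) = 45137758519296 + 355133237/847296054 = 38245044679804738791221/847296054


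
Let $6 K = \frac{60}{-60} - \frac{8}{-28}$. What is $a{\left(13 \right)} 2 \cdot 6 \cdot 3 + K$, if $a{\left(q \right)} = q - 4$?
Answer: $\frac{13603}{42} \approx 323.88$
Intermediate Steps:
$a{\left(q \right)} = -4 + q$ ($a{\left(q \right)} = q - 4 = -4 + q$)
$K = - \frac{5}{42}$ ($K = \frac{\frac{60}{-60} - \frac{8}{-28}}{6} = \frac{60 \left(- \frac{1}{60}\right) - - \frac{2}{7}}{6} = \frac{-1 + \frac{2}{7}}{6} = \frac{1}{6} \left(- \frac{5}{7}\right) = - \frac{5}{42} \approx -0.11905$)
$a{\left(13 \right)} 2 \cdot 6 \cdot 3 + K = \left(-4 + 13\right) 2 \cdot 6 \cdot 3 - \frac{5}{42} = 9 \cdot 12 \cdot 3 - \frac{5}{42} = 9 \cdot 36 - \frac{5}{42} = 324 - \frac{5}{42} = \frac{13603}{42}$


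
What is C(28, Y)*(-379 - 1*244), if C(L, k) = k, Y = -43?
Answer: 26789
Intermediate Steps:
C(28, Y)*(-379 - 1*244) = -43*(-379 - 1*244) = -43*(-379 - 244) = -43*(-623) = 26789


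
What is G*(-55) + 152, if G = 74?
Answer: -3918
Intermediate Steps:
G*(-55) + 152 = 74*(-55) + 152 = -4070 + 152 = -3918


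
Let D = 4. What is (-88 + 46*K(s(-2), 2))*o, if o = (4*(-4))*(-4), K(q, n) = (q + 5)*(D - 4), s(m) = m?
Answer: -5632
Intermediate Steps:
K(q, n) = 0 (K(q, n) = (q + 5)*(4 - 4) = (5 + q)*0 = 0)
o = 64 (o = -16*(-4) = 64)
(-88 + 46*K(s(-2), 2))*o = (-88 + 46*0)*64 = (-88 + 0)*64 = -88*64 = -5632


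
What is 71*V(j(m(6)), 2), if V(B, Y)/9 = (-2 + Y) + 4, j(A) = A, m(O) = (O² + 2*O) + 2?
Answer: 2556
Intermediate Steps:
m(O) = 2 + O² + 2*O
V(B, Y) = 18 + 9*Y (V(B, Y) = 9*((-2 + Y) + 4) = 9*(2 + Y) = 18 + 9*Y)
71*V(j(m(6)), 2) = 71*(18 + 9*2) = 71*(18 + 18) = 71*36 = 2556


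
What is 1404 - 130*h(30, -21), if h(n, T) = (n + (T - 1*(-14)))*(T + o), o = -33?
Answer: 162864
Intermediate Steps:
h(n, T) = (-33 + T)*(14 + T + n) (h(n, T) = (n + (T - 1*(-14)))*(T - 33) = (n + (T + 14))*(-33 + T) = (n + (14 + T))*(-33 + T) = (14 + T + n)*(-33 + T) = (-33 + T)*(14 + T + n))
1404 - 130*h(30, -21) = 1404 - 130*(-462 + (-21)² - 33*30 - 19*(-21) - 21*30) = 1404 - 130*(-462 + 441 - 990 + 399 - 630) = 1404 - 130*(-1242) = 1404 + 161460 = 162864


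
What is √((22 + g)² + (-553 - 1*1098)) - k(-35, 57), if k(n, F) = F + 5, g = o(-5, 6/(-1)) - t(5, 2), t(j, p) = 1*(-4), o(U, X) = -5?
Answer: -62 + 11*I*√10 ≈ -62.0 + 34.785*I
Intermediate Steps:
t(j, p) = -4
g = -1 (g = -5 - 1*(-4) = -5 + 4 = -1)
k(n, F) = 5 + F
√((22 + g)² + (-553 - 1*1098)) - k(-35, 57) = √((22 - 1)² + (-553 - 1*1098)) - (5 + 57) = √(21² + (-553 - 1098)) - 1*62 = √(441 - 1651) - 62 = √(-1210) - 62 = 11*I*√10 - 62 = -62 + 11*I*√10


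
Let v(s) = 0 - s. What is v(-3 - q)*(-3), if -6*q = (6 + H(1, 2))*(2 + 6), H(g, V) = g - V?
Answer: 11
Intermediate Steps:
q = -20/3 (q = -(6 + (1 - 1*2))*(2 + 6)/6 = -(6 + (1 - 2))*8/6 = -(6 - 1)*8/6 = -5*8/6 = -1/6*40 = -20/3 ≈ -6.6667)
v(s) = -s
v(-3 - q)*(-3) = -(-3 - 1*(-20/3))*(-3) = -(-3 + 20/3)*(-3) = -1*11/3*(-3) = -11/3*(-3) = 11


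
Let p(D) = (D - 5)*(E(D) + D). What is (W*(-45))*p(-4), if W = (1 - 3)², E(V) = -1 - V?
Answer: -1620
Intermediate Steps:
p(D) = 5 - D (p(D) = (D - 5)*((-1 - D) + D) = (-5 + D)*(-1) = 5 - D)
W = 4 (W = (-2)² = 4)
(W*(-45))*p(-4) = (4*(-45))*(5 - 1*(-4)) = -180*(5 + 4) = -180*9 = -1620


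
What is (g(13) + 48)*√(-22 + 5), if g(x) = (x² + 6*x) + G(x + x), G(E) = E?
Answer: 321*I*√17 ≈ 1323.5*I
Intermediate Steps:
g(x) = x² + 8*x (g(x) = (x² + 6*x) + (x + x) = (x² + 6*x) + 2*x = x² + 8*x)
(g(13) + 48)*√(-22 + 5) = (13*(8 + 13) + 48)*√(-22 + 5) = (13*21 + 48)*√(-17) = (273 + 48)*(I*√17) = 321*(I*√17) = 321*I*√17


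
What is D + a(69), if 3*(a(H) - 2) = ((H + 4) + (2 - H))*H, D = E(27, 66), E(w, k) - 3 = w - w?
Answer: 143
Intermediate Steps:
E(w, k) = 3 (E(w, k) = 3 + (w - w) = 3 + 0 = 3)
D = 3
a(H) = 2 + 2*H (a(H) = 2 + (((H + 4) + (2 - H))*H)/3 = 2 + (((4 + H) + (2 - H))*H)/3 = 2 + (6*H)/3 = 2 + 2*H)
D + a(69) = 3 + (2 + 2*69) = 3 + (2 + 138) = 3 + 140 = 143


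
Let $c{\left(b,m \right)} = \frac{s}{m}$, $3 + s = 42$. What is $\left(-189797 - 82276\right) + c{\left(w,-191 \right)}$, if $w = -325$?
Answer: $- \frac{51965982}{191} \approx -2.7207 \cdot 10^{5}$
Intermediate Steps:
$s = 39$ ($s = -3 + 42 = 39$)
$c{\left(b,m \right)} = \frac{39}{m}$
$\left(-189797 - 82276\right) + c{\left(w,-191 \right)} = \left(-189797 - 82276\right) + \frac{39}{-191} = -272073 + 39 \left(- \frac{1}{191}\right) = -272073 - \frac{39}{191} = - \frac{51965982}{191}$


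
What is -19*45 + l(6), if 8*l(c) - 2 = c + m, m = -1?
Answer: -6833/8 ≈ -854.13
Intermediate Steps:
l(c) = ⅛ + c/8 (l(c) = ¼ + (c - 1)/8 = ¼ + (-1 + c)/8 = ¼ + (-⅛ + c/8) = ⅛ + c/8)
-19*45 + l(6) = -19*45 + (⅛ + (⅛)*6) = -855 + (⅛ + ¾) = -855 + 7/8 = -6833/8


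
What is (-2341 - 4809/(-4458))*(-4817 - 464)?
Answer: 18362686563/1486 ≈ 1.2357e+7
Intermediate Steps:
(-2341 - 4809/(-4458))*(-4817 - 464) = (-2341 - 4809*(-1/4458))*(-5281) = (-2341 + 1603/1486)*(-5281) = -3477123/1486*(-5281) = 18362686563/1486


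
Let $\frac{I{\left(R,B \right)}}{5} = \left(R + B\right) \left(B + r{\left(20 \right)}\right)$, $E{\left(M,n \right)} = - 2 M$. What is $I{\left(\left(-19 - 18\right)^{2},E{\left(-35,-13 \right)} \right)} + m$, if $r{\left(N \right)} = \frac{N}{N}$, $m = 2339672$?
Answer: $2850517$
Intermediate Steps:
$r{\left(N \right)} = 1$
$I{\left(R,B \right)} = 5 \left(1 + B\right) \left(B + R\right)$ ($I{\left(R,B \right)} = 5 \left(R + B\right) \left(B + 1\right) = 5 \left(B + R\right) \left(1 + B\right) = 5 \left(1 + B\right) \left(B + R\right)$)
$I{\left(\left(-19 - 18\right)^{2},E{\left(-35,-13 \right)} \right)} + m = \left(5 \left(\left(-2\right) \left(-35\right)\right) + 5 \left(-19 - 18\right)^{2} + 5 \left(\left(-2\right) \left(-35\right)\right)^{2} + 5 \left(\left(-2\right) \left(-35\right)\right) \left(-19 - 18\right)^{2}\right) + 2339672 = \left(5 \cdot 70 + 5 \left(-37\right)^{2} + 5 \cdot 70^{2} + 5 \cdot 70 \left(-37\right)^{2}\right) + 2339672 = \left(350 + 5 \cdot 1369 + 5 \cdot 4900 + 5 \cdot 70 \cdot 1369\right) + 2339672 = \left(350 + 6845 + 24500 + 479150\right) + 2339672 = 510845 + 2339672 = 2850517$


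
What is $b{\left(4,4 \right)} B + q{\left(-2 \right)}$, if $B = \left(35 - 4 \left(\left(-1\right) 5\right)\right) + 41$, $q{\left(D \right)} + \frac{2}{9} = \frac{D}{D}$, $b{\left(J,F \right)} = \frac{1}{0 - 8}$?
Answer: $- \frac{101}{9} \approx -11.222$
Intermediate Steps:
$b{\left(J,F \right)} = - \frac{1}{8}$ ($b{\left(J,F \right)} = \frac{1}{-8} = - \frac{1}{8}$)
$q{\left(D \right)} = \frac{7}{9}$ ($q{\left(D \right)} = - \frac{2}{9} + \frac{D}{D} = - \frac{2}{9} + 1 = \frac{7}{9}$)
$B = 96$ ($B = \left(35 - -20\right) + 41 = \left(35 + 20\right) + 41 = 55 + 41 = 96$)
$b{\left(4,4 \right)} B + q{\left(-2 \right)} = \left(- \frac{1}{8}\right) 96 + \frac{7}{9} = -12 + \frac{7}{9} = - \frac{101}{9}$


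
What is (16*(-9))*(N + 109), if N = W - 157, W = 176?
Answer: -18432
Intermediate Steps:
N = 19 (N = 176 - 157 = 19)
(16*(-9))*(N + 109) = (16*(-9))*(19 + 109) = -144*128 = -18432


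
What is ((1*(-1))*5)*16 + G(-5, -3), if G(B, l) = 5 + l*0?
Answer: -75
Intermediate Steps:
G(B, l) = 5 (G(B, l) = 5 + 0 = 5)
((1*(-1))*5)*16 + G(-5, -3) = ((1*(-1))*5)*16 + 5 = -1*5*16 + 5 = -5*16 + 5 = -80 + 5 = -75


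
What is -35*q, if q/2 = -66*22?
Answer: 101640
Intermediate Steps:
q = -2904 (q = 2*(-66*22) = 2*(-1452) = -2904)
-35*q = -35*(-2904) = 101640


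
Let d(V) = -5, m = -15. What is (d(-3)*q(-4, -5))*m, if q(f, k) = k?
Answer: -375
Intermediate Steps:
(d(-3)*q(-4, -5))*m = -5*(-5)*(-15) = 25*(-15) = -375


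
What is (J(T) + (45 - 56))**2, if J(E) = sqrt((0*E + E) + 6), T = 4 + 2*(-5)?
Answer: 121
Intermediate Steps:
T = -6 (T = 4 - 10 = -6)
J(E) = sqrt(6 + E) (J(E) = sqrt((0 + E) + 6) = sqrt(E + 6) = sqrt(6 + E))
(J(T) + (45 - 56))**2 = (sqrt(6 - 6) + (45 - 56))**2 = (sqrt(0) - 11)**2 = (0 - 11)**2 = (-11)**2 = 121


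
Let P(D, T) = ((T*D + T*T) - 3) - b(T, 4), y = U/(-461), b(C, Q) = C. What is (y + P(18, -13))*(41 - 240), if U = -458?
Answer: 4954503/461 ≈ 10747.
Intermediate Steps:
y = 458/461 (y = -458/(-461) = -458*(-1/461) = 458/461 ≈ 0.99349)
P(D, T) = -3 + T**2 - T + D*T (P(D, T) = ((T*D + T*T) - 3) - T = ((D*T + T**2) - 3) - T = ((T**2 + D*T) - 3) - T = (-3 + T**2 + D*T) - T = -3 + T**2 - T + D*T)
(y + P(18, -13))*(41 - 240) = (458/461 + (-3 + (-13)**2 - 1*(-13) + 18*(-13)))*(41 - 240) = (458/461 + (-3 + 169 + 13 - 234))*(-199) = (458/461 - 55)*(-199) = -24897/461*(-199) = 4954503/461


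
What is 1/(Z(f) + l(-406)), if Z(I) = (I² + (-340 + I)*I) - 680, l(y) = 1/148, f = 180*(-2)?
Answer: 148/56376161 ≈ 2.6252e-6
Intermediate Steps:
f = -360
l(y) = 1/148
Z(I) = -680 + I² + I*(-340 + I) (Z(I) = (I² + I*(-340 + I)) - 680 = -680 + I² + I*(-340 + I))
1/(Z(f) + l(-406)) = 1/((-680 - 340*(-360) + 2*(-360)²) + 1/148) = 1/((-680 + 122400 + 2*129600) + 1/148) = 1/((-680 + 122400 + 259200) + 1/148) = 1/(380920 + 1/148) = 1/(56376161/148) = 148/56376161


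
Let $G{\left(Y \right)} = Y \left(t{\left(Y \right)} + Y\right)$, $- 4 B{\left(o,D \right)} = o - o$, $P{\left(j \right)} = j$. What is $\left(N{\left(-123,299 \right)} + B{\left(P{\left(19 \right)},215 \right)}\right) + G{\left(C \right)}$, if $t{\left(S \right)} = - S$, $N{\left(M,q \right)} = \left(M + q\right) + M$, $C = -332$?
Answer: $53$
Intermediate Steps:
$B{\left(o,D \right)} = 0$ ($B{\left(o,D \right)} = - \frac{o - o}{4} = \left(- \frac{1}{4}\right) 0 = 0$)
$N{\left(M,q \right)} = q + 2 M$
$G{\left(Y \right)} = 0$ ($G{\left(Y \right)} = Y \left(- Y + Y\right) = Y 0 = 0$)
$\left(N{\left(-123,299 \right)} + B{\left(P{\left(19 \right)},215 \right)}\right) + G{\left(C \right)} = \left(\left(299 + 2 \left(-123\right)\right) + 0\right) + 0 = \left(\left(299 - 246\right) + 0\right) + 0 = \left(53 + 0\right) + 0 = 53 + 0 = 53$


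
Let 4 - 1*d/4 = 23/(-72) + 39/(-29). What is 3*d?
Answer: 11827/174 ≈ 67.971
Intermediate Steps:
d = 11827/522 (d = 16 - 4*(23/(-72) + 39/(-29)) = 16 - 4*(23*(-1/72) + 39*(-1/29)) = 16 - 4*(-23/72 - 39/29) = 16 - 4*(-3475/2088) = 16 + 3475/522 = 11827/522 ≈ 22.657)
3*d = 3*(11827/522) = 11827/174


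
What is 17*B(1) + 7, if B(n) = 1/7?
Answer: 66/7 ≈ 9.4286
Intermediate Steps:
B(n) = 1/7
17*B(1) + 7 = 17*(1/7) + 7 = 17/7 + 7 = 66/7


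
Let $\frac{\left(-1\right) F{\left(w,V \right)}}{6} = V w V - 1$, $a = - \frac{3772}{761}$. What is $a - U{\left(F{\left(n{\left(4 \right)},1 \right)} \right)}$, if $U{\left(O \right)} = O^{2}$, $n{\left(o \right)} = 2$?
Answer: $- \frac{31168}{761} \approx -40.957$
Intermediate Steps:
$a = - \frac{3772}{761}$ ($a = \left(-3772\right) \frac{1}{761} = - \frac{3772}{761} \approx -4.9566$)
$F{\left(w,V \right)} = 6 - 6 w V^{2}$ ($F{\left(w,V \right)} = - 6 \left(V w V - 1\right) = - 6 \left(w V^{2} - 1\right) = - 6 \left(-1 + w V^{2}\right) = 6 - 6 w V^{2}$)
$a - U{\left(F{\left(n{\left(4 \right)},1 \right)} \right)} = - \frac{3772}{761} - \left(6 - 12 \cdot 1^{2}\right)^{2} = - \frac{3772}{761} - \left(6 - 12 \cdot 1\right)^{2} = - \frac{3772}{761} - \left(6 - 12\right)^{2} = - \frac{3772}{761} - \left(-6\right)^{2} = - \frac{3772}{761} - 36 = - \frac{31168}{761}$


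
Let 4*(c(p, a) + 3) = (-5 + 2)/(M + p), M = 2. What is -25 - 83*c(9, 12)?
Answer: 10105/44 ≈ 229.66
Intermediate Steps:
c(p, a) = -3 - 3/(4*(2 + p)) (c(p, a) = -3 + ((-5 + 2)/(2 + p))/4 = -3 + (-3/(2 + p))/4 = -3 - 3/(4*(2 + p)))
-25 - 83*c(9, 12) = -25 - 249*(-9 - 4*9)/(4*(2 + 9)) = -25 - 249*(-9 - 36)/(4*11) = -25 - 249*(-45)/(4*11) = -25 - 83*(-135/44) = -25 + 11205/44 = 10105/44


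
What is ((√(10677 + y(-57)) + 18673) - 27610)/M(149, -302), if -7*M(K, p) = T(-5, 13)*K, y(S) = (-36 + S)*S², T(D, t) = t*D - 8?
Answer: -62559/10877 + 14*I*√72870/10877 ≈ -5.7515 + 0.34745*I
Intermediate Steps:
T(D, t) = -8 + D*t (T(D, t) = D*t - 8 = -8 + D*t)
y(S) = S²*(-36 + S)
M(K, p) = 73*K/7 (M(K, p) = -(-8 - 5*13)*K/7 = -(-8 - 65)*K/7 = -(-73)*K/7 = 73*K/7)
((√(10677 + y(-57)) + 18673) - 27610)/M(149, -302) = ((√(10677 + (-57)²*(-36 - 57)) + 18673) - 27610)/(((73/7)*149)) = ((√(10677 + 3249*(-93)) + 18673) - 27610)/(10877/7) = ((√(10677 - 302157) + 18673) - 27610)*(7/10877) = ((√(-291480) + 18673) - 27610)*(7/10877) = ((2*I*√72870 + 18673) - 27610)*(7/10877) = ((18673 + 2*I*√72870) - 27610)*(7/10877) = (-8937 + 2*I*√72870)*(7/10877) = -62559/10877 + 14*I*√72870/10877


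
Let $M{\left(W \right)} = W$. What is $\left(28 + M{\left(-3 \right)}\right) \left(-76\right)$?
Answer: $-1900$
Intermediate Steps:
$\left(28 + M{\left(-3 \right)}\right) \left(-76\right) = \left(28 - 3\right) \left(-76\right) = 25 \left(-76\right) = -1900$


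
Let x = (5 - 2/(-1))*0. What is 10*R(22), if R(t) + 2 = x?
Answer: -20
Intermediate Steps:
x = 0 (x = (5 - 2*(-1))*0 = (5 + 2)*0 = 7*0 = 0)
R(t) = -2 (R(t) = -2 + 0 = -2)
10*R(22) = 10*(-2) = -20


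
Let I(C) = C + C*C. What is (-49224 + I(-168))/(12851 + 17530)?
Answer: -7056/10127 ≈ -0.69675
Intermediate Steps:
I(C) = C + C²
(-49224 + I(-168))/(12851 + 17530) = (-49224 - 168*(1 - 168))/(12851 + 17530) = (-49224 - 168*(-167))/30381 = (-49224 + 28056)*(1/30381) = -21168*1/30381 = -7056/10127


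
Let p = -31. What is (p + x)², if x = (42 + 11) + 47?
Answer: 4761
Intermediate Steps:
x = 100 (x = 53 + 47 = 100)
(p + x)² = (-31 + 100)² = 69² = 4761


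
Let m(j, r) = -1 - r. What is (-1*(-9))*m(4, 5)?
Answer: -54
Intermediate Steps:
(-1*(-9))*m(4, 5) = (-1*(-9))*(-1 - 1*5) = 9*(-1 - 5) = 9*(-6) = -54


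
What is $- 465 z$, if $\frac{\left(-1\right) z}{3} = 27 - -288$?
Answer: $439425$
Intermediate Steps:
$z = -945$ ($z = - 3 \left(27 - -288\right) = - 3 \left(27 + 288\right) = \left(-3\right) 315 = -945$)
$- 465 z = \left(-465\right) \left(-945\right) = 439425$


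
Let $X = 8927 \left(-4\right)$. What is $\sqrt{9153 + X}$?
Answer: $i \sqrt{26555} \approx 162.96 i$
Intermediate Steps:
$X = -35708$
$\sqrt{9153 + X} = \sqrt{9153 - 35708} = \sqrt{-26555} = i \sqrt{26555}$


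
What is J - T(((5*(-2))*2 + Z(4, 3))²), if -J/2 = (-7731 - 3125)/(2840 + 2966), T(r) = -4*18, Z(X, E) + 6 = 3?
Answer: 219872/2903 ≈ 75.740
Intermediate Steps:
Z(X, E) = -3 (Z(X, E) = -6 + 3 = -3)
T(r) = -72
J = 10856/2903 (J = -2*(-7731 - 3125)/(2840 + 2966) = -(-21712)/5806 = -2*(-5428/2903) = 10856/2903 ≈ 3.7396)
J - T(((5*(-2))*2 + Z(4, 3))²) = 10856/2903 - 1*(-72) = 10856/2903 + 72 = 219872/2903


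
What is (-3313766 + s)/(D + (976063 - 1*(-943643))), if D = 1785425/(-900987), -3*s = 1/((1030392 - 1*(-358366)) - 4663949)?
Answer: -9778607046138874693/5664863252417774827 ≈ -1.7262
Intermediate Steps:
s = 1/9825573 (s = -1/(3*((1030392 - 1*(-358366)) - 4663949)) = -1/(3*((1030392 + 358366) - 4663949)) = -1/(3*(1388758 - 4663949)) = -⅓/(-3275191) = -⅓*(-1/3275191) = 1/9825573 ≈ 1.0178e-7)
D = -1785425/900987 (D = 1785425*(-1/900987) = -1785425/900987 ≈ -1.9816)
(-3313766 + s)/(D + (976063 - 1*(-943643))) = (-3313766 + 1/9825573)/(-1785425/900987 + (976063 - 1*(-943643))) = -32559649737917/(9825573*(-1785425/900987 + (976063 + 943643))) = -32559649737917/(9825573*(-1785425/900987 + 1919706)) = -32559649737917/(9825573*1729628364397/900987) = -32559649737917/9825573*900987/1729628364397 = -9778607046138874693/5664863252417774827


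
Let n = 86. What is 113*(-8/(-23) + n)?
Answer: 224418/23 ≈ 9757.3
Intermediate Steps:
113*(-8/(-23) + n) = 113*(-8/(-23) + 86) = 113*(-8*(-1/23) + 86) = 113*(8/23 + 86) = 113*(1986/23) = 224418/23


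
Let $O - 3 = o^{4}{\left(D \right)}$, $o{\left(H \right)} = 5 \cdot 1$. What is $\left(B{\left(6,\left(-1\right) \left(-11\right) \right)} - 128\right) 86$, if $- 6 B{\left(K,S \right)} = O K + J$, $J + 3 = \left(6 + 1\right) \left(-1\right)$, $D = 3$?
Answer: $- \frac{194618}{3} \approx -64873.0$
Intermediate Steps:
$o{\left(H \right)} = 5$
$O = 628$ ($O = 3 + 5^{4} = 3 + 625 = 628$)
$J = -10$ ($J = -3 + \left(6 + 1\right) \left(-1\right) = -3 + 7 \left(-1\right) = -3 - 7 = -10$)
$B{\left(K,S \right)} = \frac{5}{3} - \frac{314 K}{3}$ ($B{\left(K,S \right)} = - \frac{628 K - 10}{6} = - \frac{-10 + 628 K}{6} = \frac{5}{3} - \frac{314 K}{3}$)
$\left(B{\left(6,\left(-1\right) \left(-11\right) \right)} - 128\right) 86 = \left(\left(\frac{5}{3} - 628\right) - 128\right) 86 = \left(- \frac{1879}{3} - 128\right) 86 = \left(- \frac{2263}{3}\right) 86 = - \frac{194618}{3}$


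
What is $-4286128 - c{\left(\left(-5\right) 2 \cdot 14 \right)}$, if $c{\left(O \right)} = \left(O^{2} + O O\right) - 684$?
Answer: $-4324644$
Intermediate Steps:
$c{\left(O \right)} = -684 + 2 O^{2}$ ($c{\left(O \right)} = \left(O^{2} + O^{2}\right) - 684 = 2 O^{2} - 684 = -684 + 2 O^{2}$)
$-4286128 - c{\left(\left(-5\right) 2 \cdot 14 \right)} = -4286128 - \left(-684 + 2 \left(\left(-5\right) 2 \cdot 14\right)^{2}\right) = -4286128 - \left(-684 + 2 \left(\left(-10\right) 14\right)^{2}\right) = -4286128 - \left(-684 + 2 \left(-140\right)^{2}\right) = -4286128 - \left(-684 + 2 \cdot 19600\right) = -4286128 - \left(-684 + 39200\right) = -4286128 - 38516 = -4324644$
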